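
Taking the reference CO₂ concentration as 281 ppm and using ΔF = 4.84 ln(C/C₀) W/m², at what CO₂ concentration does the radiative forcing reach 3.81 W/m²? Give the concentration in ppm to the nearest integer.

C ≈ 617 ppm

Set 4.84 ln(C/281) = 3.81, so ln(C/281) = 3.81/4.84 = 0.78719.
Then C/281 = e^0.78719 = 2.19721, giving C = 281 × 2.19721 = 617.42 ppm.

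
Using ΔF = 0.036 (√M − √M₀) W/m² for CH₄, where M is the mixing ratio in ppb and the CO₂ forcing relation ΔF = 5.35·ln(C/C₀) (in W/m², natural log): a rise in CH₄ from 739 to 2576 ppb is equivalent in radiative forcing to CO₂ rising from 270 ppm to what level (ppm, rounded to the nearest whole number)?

C ≈ 316 ppm

CH₄ forcing: 0.036 × (√2576 − √739) = 0.036 × (50.7543 − 27.1846) = 0.036 × 23.5697 = 0.84851 W/m².
Set 5.35 ln(C/270) = 0.84851: ln(C/270) = 0.84851/5.35 = 0.15860, so C = 270 × e^0.15860 = 270 × 1.17187 = 316.40 ppm.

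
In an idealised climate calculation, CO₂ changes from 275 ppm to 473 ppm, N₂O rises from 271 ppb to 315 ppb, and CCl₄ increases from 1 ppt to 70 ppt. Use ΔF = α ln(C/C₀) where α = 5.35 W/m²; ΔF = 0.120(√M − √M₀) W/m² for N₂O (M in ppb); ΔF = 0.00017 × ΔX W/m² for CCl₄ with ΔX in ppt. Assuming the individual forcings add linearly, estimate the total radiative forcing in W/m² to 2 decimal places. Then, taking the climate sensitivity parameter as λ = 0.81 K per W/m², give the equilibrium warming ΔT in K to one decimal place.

CO₂: 5.35 × ln(473/275) = 5.35 × ln(1.72000) = 5.35 × 0.54232 = 2.9014 W/m².
N₂O: 0.120 × (√315 − √271) = 0.120 × (17.7482 − 16.4621) = 0.120 × 1.2861 = 0.1543 W/m².
CCl₄: ΔF = 0.00017 × (70 − 1) = 0.00017 × 69 = 0.0117 W/m².
Total ΔF = 2.9014 + 0.1543 + 0.0117 = 3.0674 W/m².
ΔT = λ ΔF = 0.81 × 3.07 = 2.4867 K.

ΔF = 3.07 W/m²; ΔT = 2.5 K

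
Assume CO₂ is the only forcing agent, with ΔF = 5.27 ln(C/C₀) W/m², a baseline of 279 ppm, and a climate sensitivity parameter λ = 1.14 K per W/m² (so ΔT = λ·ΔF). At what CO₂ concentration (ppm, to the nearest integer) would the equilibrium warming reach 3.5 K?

C ≈ 500 ppm

Required forcing: ΔF = ΔT/λ = 3.5/1.14 = 3.0702 W/m².
Then ln(C/279) = ΔF/5.27 = 3.0702/5.27 = 0.58258.
So C = 279 × e^0.58258 = 279 × 1.79065 = 499.59 ppm.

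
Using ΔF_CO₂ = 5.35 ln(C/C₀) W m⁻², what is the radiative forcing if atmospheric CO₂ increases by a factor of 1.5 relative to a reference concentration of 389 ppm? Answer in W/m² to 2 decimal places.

ΔF = 2.17 W/m²

Because the forcing depends only on the ratio C/C₀, the initial concentration does not enter.
ΔF = 5.35 × ln(1.5) = 5.35 × 0.40547 = 2.1693 W/m².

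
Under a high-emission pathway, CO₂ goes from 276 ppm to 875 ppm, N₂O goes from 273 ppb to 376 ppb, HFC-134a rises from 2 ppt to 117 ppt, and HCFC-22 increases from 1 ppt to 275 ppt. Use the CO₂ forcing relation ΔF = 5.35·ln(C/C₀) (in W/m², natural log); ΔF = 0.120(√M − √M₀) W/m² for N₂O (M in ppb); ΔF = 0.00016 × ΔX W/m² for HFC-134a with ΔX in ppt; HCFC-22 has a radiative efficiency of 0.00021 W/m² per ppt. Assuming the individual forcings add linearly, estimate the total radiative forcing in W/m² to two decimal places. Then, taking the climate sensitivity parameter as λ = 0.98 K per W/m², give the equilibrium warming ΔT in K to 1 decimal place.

CO₂: 5.35 × ln(875/276) = 5.35 × ln(3.17029) = 5.35 × 1.15382 = 6.1729 W/m².
N₂O: 0.120 × (√376 − √273) = 0.120 × (19.3907 − 16.5227) = 0.120 × 2.8680 = 0.3442 W/m².
HFC-134a: ΔF = 0.00016 × (117 − 2) = 0.00016 × 115 = 0.0184 W/m².
HCFC-22: ΔF = 0.00021 × (275 − 1) = 0.00021 × 274 = 0.0575 W/m².
Total ΔF = 6.1729 + 0.3442 + 0.0184 + 0.0575 = 6.5930 W/m².
ΔT = λ ΔF = 0.98 × 6.59 = 6.4582 K.

ΔF = 6.59 W/m²; ΔT = 6.5 K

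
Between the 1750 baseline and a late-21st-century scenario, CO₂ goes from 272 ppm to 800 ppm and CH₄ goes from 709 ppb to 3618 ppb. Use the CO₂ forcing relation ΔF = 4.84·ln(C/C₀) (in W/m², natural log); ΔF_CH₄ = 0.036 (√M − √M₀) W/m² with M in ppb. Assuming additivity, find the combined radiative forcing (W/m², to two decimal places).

CO₂: 4.84 × ln(800/272) = 4.84 × ln(2.94118) = 4.84 × 1.07881 = 5.2214 W/m².
CH₄: 0.036 × (√3618 − √709) = 0.036 × (60.1498 − 26.6271) = 0.036 × 33.5227 = 1.2068 W/m².
Total ΔF = 5.2214 + 1.2068 = 6.4282 W/m².

ΔF = 6.43 W/m²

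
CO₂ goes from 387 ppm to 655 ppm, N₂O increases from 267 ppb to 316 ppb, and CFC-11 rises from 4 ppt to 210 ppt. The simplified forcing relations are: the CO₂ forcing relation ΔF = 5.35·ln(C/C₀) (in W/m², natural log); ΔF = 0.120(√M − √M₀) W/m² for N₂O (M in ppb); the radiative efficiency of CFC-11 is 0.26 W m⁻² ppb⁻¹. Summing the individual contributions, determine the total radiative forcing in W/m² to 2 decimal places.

CO₂: 5.35 × ln(655/387) = 5.35 × ln(1.69251) = 5.35 × 0.52621 = 2.8152 W/m².
N₂O: 0.120 × (√316 − √267) = 0.120 × (17.7764 − 16.3401) = 0.120 × 1.4363 = 0.1724 W/m².
CFC-11: Δ = 210 − 4 = 206 ppt = 0.206 ppb; ΔF = 0.26 × 0.206 = 0.0536 W/m².
Total ΔF = 2.8152 + 0.1724 + 0.0536 = 3.0412 W/m².

ΔF = 3.04 W/m²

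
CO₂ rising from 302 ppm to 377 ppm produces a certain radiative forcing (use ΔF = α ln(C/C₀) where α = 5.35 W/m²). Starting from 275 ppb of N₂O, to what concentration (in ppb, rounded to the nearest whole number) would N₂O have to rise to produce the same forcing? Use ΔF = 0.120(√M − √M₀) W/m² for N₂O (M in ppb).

CO₂ forcing: 5.35 × ln(377/302) = 5.35 × 0.221818 = 1.18673 W/m².
Set 0.120(√M − √275) = 1.18673: √M = 1.18673/0.120 + √275 = 9.8894 + 16.5831 = 26.4725.
M = (26.4725)² = 700.79 ppb.

M ≈ 701 ppb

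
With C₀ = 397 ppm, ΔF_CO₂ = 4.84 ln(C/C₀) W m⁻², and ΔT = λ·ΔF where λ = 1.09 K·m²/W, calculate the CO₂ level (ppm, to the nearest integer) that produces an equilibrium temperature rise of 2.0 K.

Required forcing: ΔF = ΔT/λ = 2.0/1.09 = 1.8349 W/m².
Then ln(C/397) = ΔF/4.84 = 1.8349/4.84 = 0.37911.
So C = 397 × e^0.37911 = 397 × 1.46098 = 580.01 ppm.

C ≈ 580 ppm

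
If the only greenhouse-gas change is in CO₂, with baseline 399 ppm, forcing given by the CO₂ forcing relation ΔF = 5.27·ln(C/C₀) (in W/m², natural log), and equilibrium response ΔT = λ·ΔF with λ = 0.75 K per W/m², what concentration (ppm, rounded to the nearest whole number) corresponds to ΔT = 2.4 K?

C ≈ 732 ppm

Required forcing: ΔF = ΔT/λ = 2.4/0.75 = 3.2000 W/m².
Then ln(C/399) = ΔF/5.27 = 3.2000/5.27 = 0.60721.
So C = 399 × e^0.60721 = 399 × 1.83530 = 732.28 ppm.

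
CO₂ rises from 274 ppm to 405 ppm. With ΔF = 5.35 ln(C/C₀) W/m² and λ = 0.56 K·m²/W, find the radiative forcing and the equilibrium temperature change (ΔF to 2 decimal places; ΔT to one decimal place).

CO₂: 5.35 × ln(405/274) = 5.35 × ln(1.47810) = 5.35 × 0.39076 = 2.0906 W/m².
ΔT = λ ΔF = 0.56 × 2.09 = 1.1704 K.

ΔF = 2.09 W/m²; ΔT = 1.2 K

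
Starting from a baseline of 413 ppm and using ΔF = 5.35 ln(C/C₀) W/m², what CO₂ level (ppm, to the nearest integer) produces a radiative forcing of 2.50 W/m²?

Set 5.35 ln(C/413) = 2.50, so ln(C/413) = 2.50/5.35 = 0.46729.
Then C/413 = e^0.46729 = 1.59566, giving C = 413 × 1.59566 = 659.01 ppm.

C ≈ 659 ppm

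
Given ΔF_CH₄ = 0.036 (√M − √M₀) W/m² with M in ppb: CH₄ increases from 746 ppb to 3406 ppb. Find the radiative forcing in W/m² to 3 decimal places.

ΔF = 1.118 W/m²

CH₄: 0.036 × (√3406 − √746) = 0.036 × (58.3609 − 27.3130) = 0.036 × 31.0479 = 1.1177 W/m².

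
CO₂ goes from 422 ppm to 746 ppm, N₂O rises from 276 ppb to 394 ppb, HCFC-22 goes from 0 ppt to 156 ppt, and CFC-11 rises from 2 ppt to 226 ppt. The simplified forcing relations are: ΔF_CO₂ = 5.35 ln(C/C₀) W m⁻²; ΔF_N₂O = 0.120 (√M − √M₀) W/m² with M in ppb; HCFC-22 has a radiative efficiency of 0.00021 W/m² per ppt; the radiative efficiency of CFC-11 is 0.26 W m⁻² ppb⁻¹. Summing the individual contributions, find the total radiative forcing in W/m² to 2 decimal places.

ΔF = 3.53 W/m²

CO₂: 5.35 × ln(746/422) = 5.35 × ln(1.76777) = 5.35 × 0.56972 = 3.0480 W/m².
N₂O: 0.120 × (√394 − √276) = 0.120 × (19.8494 − 16.6132) = 0.120 × 3.2362 = 0.3883 W/m².
HCFC-22: ΔF = 0.00021 × (156 − 0) = 0.00021 × 156 = 0.0328 W/m².
CFC-11: Δ = 226 − 2 = 224 ppt = 0.224 ppb; ΔF = 0.26 × 0.224 = 0.0582 W/m².
Total ΔF = 3.0480 + 0.3883 + 0.0328 + 0.0582 = 3.5273 W/m².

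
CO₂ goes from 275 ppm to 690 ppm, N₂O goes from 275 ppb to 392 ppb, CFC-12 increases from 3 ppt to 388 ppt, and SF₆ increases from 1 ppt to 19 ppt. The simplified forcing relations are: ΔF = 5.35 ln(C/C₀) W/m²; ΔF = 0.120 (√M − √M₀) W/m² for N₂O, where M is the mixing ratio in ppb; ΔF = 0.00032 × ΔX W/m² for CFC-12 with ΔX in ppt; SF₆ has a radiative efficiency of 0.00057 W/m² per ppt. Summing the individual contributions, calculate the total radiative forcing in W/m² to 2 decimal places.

ΔF = 5.44 W/m²

CO₂: 5.35 × ln(690/275) = 5.35 × ln(2.50909) = 5.35 × 0.91992 = 4.9216 W/m².
N₂O: 0.120 × (√392 − √275) = 0.120 × (19.7990 − 16.5831) = 0.120 × 3.2159 = 0.3859 W/m².
CFC-12: ΔF = 0.00032 × (388 − 3) = 0.00032 × 385 = 0.1232 W/m².
SF₆: ΔF = 0.00057 × (19 − 1) = 0.00057 × 18 = 0.0103 W/m².
Total ΔF = 4.9216 + 0.3859 + 0.1232 + 0.0103 = 5.4410 W/m².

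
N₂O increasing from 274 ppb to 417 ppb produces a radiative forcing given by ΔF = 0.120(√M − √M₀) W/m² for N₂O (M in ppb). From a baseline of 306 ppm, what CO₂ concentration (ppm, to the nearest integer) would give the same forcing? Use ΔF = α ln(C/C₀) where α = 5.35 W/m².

C ≈ 334 ppm

N₂O forcing: 0.120 × (√417 − √274) = 0.120 × (20.4206 − 16.5529) = 0.120 × 3.8677 = 0.46412 W/m².
Set 5.35 ln(C/306) = 0.46412: ln(C/306) = 0.46412/5.35 = 0.08675, so C = 306 × e^0.08675 = 306 × 1.09062 = 333.73 ppm.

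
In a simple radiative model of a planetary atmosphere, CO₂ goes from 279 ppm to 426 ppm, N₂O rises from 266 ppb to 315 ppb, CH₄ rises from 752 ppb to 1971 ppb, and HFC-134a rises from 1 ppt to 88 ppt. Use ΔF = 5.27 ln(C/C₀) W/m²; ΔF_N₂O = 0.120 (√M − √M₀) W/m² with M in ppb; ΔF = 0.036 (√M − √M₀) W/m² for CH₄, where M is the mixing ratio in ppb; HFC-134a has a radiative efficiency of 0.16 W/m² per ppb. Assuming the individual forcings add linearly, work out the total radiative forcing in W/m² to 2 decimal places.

CO₂: 5.27 × ln(426/279) = 5.27 × ln(1.52688) = 5.27 × 0.42323 = 2.2304 W/m².
N₂O: 0.120 × (√315 − √266) = 0.120 × (17.7482 − 16.3095) = 0.120 × 1.4387 = 0.1726 W/m².
CH₄: 0.036 × (√1971 − √752) = 0.036 × (44.3959 − 27.4226) = 0.036 × 16.9733 = 0.6110 W/m².
HFC-134a: Δ = 88 − 1 = 87 ppt = 0.087 ppb; ΔF = 0.16 × 0.087 = 0.0139 W/m².
Total ΔF = 2.2304 + 0.1726 + 0.6110 + 0.0139 = 3.0279 W/m².

ΔF = 3.03 W/m²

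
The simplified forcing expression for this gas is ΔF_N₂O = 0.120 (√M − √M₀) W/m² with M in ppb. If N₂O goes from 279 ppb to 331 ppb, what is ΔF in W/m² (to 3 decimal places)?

ΔF = 0.179 W/m²

N₂O: 0.120 × (√331 − √279) = 0.120 × (18.1934 − 16.7033) = 0.120 × 1.4901 = 0.1788 W/m².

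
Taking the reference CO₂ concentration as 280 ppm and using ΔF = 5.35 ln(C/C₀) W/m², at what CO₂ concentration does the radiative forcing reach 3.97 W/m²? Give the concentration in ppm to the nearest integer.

Set 5.35 ln(C/280) = 3.97, so ln(C/280) = 3.97/5.35 = 0.74206.
Then C/280 = e^0.74206 = 2.10026, giving C = 280 × 2.10026 = 588.07 ppm.

C ≈ 588 ppm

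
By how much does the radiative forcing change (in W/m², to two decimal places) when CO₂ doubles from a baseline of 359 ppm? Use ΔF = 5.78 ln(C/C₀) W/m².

ΔF = 5.78 × ln(2) = 5.78 × 0.69315 = 4.0064 W/m².

ΔF = 4.01 W/m²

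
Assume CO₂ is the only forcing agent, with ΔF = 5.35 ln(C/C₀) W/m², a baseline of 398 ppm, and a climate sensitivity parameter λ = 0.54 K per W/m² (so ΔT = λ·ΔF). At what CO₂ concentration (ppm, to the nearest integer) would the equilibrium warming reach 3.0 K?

Required forcing: ΔF = ΔT/λ = 3.0/0.54 = 5.5556 W/m².
Then ln(C/398) = ΔF/5.35 = 5.5556/5.35 = 1.03843.
So C = 398 × e^1.03843 = 398 × 2.82478 = 1124.26 ppm.

C ≈ 1124 ppm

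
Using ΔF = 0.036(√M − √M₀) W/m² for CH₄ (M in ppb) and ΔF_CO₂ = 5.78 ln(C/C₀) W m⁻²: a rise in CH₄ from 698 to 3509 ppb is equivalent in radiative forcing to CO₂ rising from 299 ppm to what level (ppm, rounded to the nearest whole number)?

C ≈ 367 ppm

CH₄ forcing: 0.036 × (√3509 − √698) = 0.036 × (59.2368 − 26.4197) = 0.036 × 32.8171 = 1.18142 W/m².
Set 5.78 ln(C/299) = 1.18142: ln(C/299) = 1.18142/5.78 = 0.20440, so C = 299 × e^0.20440 = 299 × 1.22679 = 366.81 ppm.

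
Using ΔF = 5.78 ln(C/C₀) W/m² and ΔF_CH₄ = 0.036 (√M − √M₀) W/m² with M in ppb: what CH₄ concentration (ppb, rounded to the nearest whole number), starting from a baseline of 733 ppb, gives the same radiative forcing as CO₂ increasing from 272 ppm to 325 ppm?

M ≈ 3098 ppb

CO₂ forcing: 5.78 × ln(325/272) = 5.78 × 0.178023 = 1.02897 W/m².
Set 0.036(√M − √733) = 1.02897: √M = 1.02897/0.036 + √733 = 28.5825 + 27.0740 = 55.6565.
M = (55.6565)² = 3097.65 ppb.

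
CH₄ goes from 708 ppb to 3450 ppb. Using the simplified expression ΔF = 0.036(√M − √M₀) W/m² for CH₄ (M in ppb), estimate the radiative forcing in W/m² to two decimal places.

ΔF = 1.16 W/m²

CH₄: 0.036 × (√3450 − √708) = 0.036 × (58.7367 − 26.6083) = 0.036 × 32.1284 = 1.1566 W/m².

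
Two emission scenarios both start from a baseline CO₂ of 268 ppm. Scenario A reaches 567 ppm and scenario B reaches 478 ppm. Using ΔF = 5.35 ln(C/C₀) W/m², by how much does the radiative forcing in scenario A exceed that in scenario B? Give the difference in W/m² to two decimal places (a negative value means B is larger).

ΔF_A = 5.35 ln(567/268) = 5.35 × 0.74937 = 4.0091 W/m².
ΔF_B = 5.35 ln(478/268) = 5.35 × 0.57862 = 3.0956 W/m².
Difference: 4.0091 − 3.0956 = 0.9135 W/m².

ΔF_A − ΔF_B = 0.91 W/m²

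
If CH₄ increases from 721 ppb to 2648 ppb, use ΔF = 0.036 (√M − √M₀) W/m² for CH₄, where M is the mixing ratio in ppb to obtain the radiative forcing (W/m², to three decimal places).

CH₄: 0.036 × (√2648 − √721) = 0.036 × (51.4587 − 26.8514) = 0.036 × 24.6073 = 0.8859 W/m².

ΔF = 0.886 W/m²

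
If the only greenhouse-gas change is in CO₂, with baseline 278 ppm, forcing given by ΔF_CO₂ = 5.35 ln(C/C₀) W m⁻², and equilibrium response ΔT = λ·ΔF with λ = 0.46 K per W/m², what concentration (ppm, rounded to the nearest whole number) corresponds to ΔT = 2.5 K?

Required forcing: ΔF = ΔT/λ = 2.5/0.46 = 5.4348 W/m².
Then ln(C/278) = ΔF/5.35 = 5.4348/5.35 = 1.01585.
So C = 278 × e^1.01585 = 278 × 2.76171 = 767.76 ppm.

C ≈ 768 ppm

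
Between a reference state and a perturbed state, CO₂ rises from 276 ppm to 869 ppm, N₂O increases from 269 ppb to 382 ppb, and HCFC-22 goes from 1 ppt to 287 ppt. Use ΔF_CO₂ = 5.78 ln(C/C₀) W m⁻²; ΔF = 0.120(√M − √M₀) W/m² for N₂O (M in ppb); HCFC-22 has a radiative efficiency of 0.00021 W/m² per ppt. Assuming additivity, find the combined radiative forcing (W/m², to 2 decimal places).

CO₂: 5.78 × ln(869/276) = 5.78 × ln(3.14855) = 5.78 × 1.14694 = 6.6293 W/m².
N₂O: 0.120 × (√382 − √269) = 0.120 × (19.5448 − 16.4012) = 0.120 × 3.1436 = 0.3772 W/m².
HCFC-22: ΔF = 0.00021 × (287 − 1) = 0.00021 × 286 = 0.0601 W/m².
Total ΔF = 6.6293 + 0.3772 + 0.0601 = 7.0666 W/m².

ΔF = 7.07 W/m²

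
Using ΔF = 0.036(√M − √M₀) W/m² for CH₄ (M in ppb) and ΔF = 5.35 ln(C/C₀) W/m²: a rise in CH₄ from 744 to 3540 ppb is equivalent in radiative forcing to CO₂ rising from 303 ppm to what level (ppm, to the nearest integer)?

CH₄ forcing: 0.036 × (√3540 − √744) = 0.036 × (59.4979 − 27.2764) = 0.036 × 32.2215 = 1.15997 W/m².
Set 5.35 ln(C/303) = 1.15997: ln(C/303) = 1.15997/5.35 = 0.21682, so C = 303 × e^0.21682 = 303 × 1.24212 = 376.36 ppm.

C ≈ 376 ppm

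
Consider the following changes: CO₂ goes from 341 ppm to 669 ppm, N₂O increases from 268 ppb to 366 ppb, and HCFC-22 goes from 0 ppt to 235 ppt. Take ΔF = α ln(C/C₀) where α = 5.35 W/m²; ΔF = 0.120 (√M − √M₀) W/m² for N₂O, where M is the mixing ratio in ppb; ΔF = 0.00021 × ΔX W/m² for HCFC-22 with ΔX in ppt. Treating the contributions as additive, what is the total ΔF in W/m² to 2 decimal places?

ΔF = 3.99 W/m²

CO₂: 5.35 × ln(669/341) = 5.35 × ln(1.96188) = 5.35 × 0.67390 = 3.6054 W/m².
N₂O: 0.120 × (√366 − √268) = 0.120 × (19.1311 − 16.3707) = 0.120 × 2.7604 = 0.3312 W/m².
HCFC-22: ΔF = 0.00021 × (235 − 0) = 0.00021 × 235 = 0.0494 W/m².
Total ΔF = 3.6054 + 0.3312 + 0.0494 = 3.9860 W/m².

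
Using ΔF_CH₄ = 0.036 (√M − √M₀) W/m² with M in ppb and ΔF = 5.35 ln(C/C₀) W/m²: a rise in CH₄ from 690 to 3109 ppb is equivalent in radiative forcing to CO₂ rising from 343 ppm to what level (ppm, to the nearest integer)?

CH₄ forcing: 0.036 × (√3109 − √690) = 0.036 × (55.7584 − 26.2679) = 0.036 × 29.4905 = 1.06166 W/m².
Set 5.35 ln(C/343) = 1.06166: ln(C/343) = 1.06166/5.35 = 0.19844, so C = 343 × e^0.19844 = 343 × 1.21950 = 418.29 ppm.

C ≈ 418 ppm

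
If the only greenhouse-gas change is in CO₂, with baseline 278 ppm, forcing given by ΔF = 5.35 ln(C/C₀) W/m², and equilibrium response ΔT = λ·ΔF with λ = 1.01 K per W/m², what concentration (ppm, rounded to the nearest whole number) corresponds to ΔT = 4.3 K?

C ≈ 616 ppm

Required forcing: ΔF = ΔT/λ = 4.3/1.01 = 4.2574 W/m².
Then ln(C/278) = ΔF/5.35 = 4.2574/5.35 = 0.79578.
So C = 278 × e^0.79578 = 278 × 2.21617 = 616.10 ppm.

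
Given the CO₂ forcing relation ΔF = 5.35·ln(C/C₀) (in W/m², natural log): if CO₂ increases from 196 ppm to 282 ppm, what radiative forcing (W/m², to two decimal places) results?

ΔF = 1.95 W/m²

CO₂ absorption bands are partially saturated, so forcing scales with the logarithm of the concentration ratio.
CO₂: 5.35 × ln(282/196) = 5.35 × ln(1.43878) = 5.35 × 0.36380 = 1.9463 W/m².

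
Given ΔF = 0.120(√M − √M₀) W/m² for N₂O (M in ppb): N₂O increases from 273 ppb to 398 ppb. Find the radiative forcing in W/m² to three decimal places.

N₂O: 0.120 × (√398 − √273) = 0.120 × (19.9499 − 16.5227) = 0.120 × 3.4272 = 0.4113 W/m².

ΔF = 0.411 W/m²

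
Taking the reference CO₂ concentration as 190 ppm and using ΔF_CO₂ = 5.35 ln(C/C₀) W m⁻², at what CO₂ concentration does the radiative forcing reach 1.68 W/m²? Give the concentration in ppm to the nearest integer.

C ≈ 260 ppm

Set 5.35 ln(C/190) = 1.68, so ln(C/190) = 1.68/5.35 = 0.31402.
Then C/190 = e^0.31402 = 1.36892, giving C = 190 × 1.36892 = 260.09 ppm.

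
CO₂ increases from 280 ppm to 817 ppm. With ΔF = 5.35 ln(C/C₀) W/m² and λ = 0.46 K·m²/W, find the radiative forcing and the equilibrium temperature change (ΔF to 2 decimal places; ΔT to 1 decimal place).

ΔF = 5.73 W/m²; ΔT = 2.6 K

CO₂: 5.35 × ln(817/280) = 5.35 × ln(2.91786) = 5.35 × 1.07085 = 5.7290 W/m².
ΔT = λ ΔF = 0.46 × 5.73 = 2.6358 K.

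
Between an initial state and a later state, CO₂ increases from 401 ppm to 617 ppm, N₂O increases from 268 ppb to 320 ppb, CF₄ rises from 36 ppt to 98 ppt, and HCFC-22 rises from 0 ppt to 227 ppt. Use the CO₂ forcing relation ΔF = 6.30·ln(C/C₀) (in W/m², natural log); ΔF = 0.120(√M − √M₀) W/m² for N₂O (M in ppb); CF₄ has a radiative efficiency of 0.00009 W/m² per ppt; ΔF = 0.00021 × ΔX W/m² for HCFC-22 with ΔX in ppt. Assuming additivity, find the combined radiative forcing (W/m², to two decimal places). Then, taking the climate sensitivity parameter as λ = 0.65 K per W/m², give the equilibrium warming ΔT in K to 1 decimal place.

ΔF = 2.95 W/m²; ΔT = 1.9 K

CO₂: 6.30 × ln(617/401) = 6.30 × ln(1.53865) = 6.30 × 0.43091 = 2.7147 W/m².
N₂O: 0.120 × (√320 − √268) = 0.120 × (17.8885 − 16.3707) = 0.120 × 1.5178 = 0.1821 W/m².
CF₄: ΔF = 0.00009 × (98 − 36) = 0.00009 × 62 = 0.0056 W/m².
HCFC-22: ΔF = 0.00021 × (227 − 0) = 0.00021 × 227 = 0.0477 W/m².
Total ΔF = 2.7147 + 0.1821 + 0.0056 + 0.0477 = 2.9501 W/m².
ΔT = λ ΔF = 0.65 × 2.95 = 1.9175 K.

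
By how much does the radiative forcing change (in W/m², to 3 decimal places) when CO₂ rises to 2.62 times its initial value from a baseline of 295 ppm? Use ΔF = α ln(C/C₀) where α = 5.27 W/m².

ΔF = 5.076 W/m²

Because the forcing depends only on the ratio C/C₀, the initial concentration does not enter.
ΔF = 5.27 × ln(2.62) = 5.27 × 0.96317 = 5.0759 W/m².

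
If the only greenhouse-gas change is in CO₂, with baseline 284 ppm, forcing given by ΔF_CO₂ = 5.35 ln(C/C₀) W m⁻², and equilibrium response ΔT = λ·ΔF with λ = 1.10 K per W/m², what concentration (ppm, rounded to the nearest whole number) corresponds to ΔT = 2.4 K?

C ≈ 427 ppm

Required forcing: ΔF = ΔT/λ = 2.4/1.10 = 2.1818 W/m².
Then ln(C/284) = ΔF/5.35 = 2.1818/5.35 = 0.40781.
So C = 284 × e^0.40781 = 284 × 1.50352 = 427.00 ppm.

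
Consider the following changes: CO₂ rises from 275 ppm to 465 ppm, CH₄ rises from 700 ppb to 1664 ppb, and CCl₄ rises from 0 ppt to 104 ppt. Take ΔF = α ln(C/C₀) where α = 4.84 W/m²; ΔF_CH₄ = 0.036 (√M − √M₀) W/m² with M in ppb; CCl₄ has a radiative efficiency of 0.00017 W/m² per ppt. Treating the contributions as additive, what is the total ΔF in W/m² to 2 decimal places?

CO₂: 4.84 × ln(465/275) = 4.84 × ln(1.69091) = 4.84 × 0.52527 = 2.5423 W/m².
CH₄: 0.036 × (√1664 − √700) = 0.036 × (40.7922 − 26.4575) = 0.036 × 14.3347 = 0.5160 W/m².
CCl₄: ΔF = 0.00017 × (104 − 0) = 0.00017 × 104 = 0.0177 W/m².
Total ΔF = 2.5423 + 0.5160 + 0.0177 = 3.0760 W/m².

ΔF = 3.08 W/m²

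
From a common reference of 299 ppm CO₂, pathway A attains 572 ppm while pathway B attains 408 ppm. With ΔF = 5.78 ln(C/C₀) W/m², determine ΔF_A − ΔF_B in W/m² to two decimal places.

ΔF_A = 5.78 ln(572/299) = 5.78 × 0.64870 = 3.7495 W/m².
ΔF_B = 5.78 ln(408/299) = 5.78 × 0.31082 = 1.7965 W/m².
Difference: 3.7495 − 1.7965 = 1.9530 W/m².

ΔF_A − ΔF_B = 1.95 W/m²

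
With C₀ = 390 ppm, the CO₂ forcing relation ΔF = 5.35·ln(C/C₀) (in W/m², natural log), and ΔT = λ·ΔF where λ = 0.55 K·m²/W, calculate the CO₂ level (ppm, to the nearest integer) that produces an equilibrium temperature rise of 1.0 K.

C ≈ 548 ppm

Required forcing: ΔF = ΔT/λ = 1.0/0.55 = 1.8182 W/m².
Then ln(C/390) = ΔF/5.35 = 1.8182/5.35 = 0.33985.
So C = 390 × e^0.33985 = 390 × 1.40474 = 547.85 ppm.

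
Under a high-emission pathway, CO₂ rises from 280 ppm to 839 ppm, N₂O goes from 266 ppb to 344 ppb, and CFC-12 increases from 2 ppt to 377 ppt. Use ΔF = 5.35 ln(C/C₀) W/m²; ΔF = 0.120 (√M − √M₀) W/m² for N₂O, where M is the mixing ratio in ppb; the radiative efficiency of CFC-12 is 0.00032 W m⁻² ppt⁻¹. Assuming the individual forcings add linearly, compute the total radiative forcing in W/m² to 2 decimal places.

CO₂: 5.35 × ln(839/280) = 5.35 × ln(2.99643) = 5.35 × 1.09742 = 5.8712 W/m².
N₂O: 0.120 × (√344 − √266) = 0.120 × (18.5472 − 16.3095) = 0.120 × 2.2377 = 0.2685 W/m².
CFC-12: ΔF = 0.00032 × (377 − 2) = 0.00032 × 375 = 0.1200 W/m².
Total ΔF = 5.8712 + 0.2685 + 0.1200 = 6.2597 W/m².

ΔF = 6.26 W/m²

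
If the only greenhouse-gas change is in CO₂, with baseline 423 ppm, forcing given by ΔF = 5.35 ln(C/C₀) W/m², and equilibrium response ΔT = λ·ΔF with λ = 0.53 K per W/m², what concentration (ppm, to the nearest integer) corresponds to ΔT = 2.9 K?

C ≈ 1176 ppm

Required forcing: ΔF = ΔT/λ = 2.9/0.53 = 5.4717 W/m².
Then ln(C/423) = ΔF/5.35 = 5.4717/5.35 = 1.02275.
So C = 423 × e^1.02275 = 423 × 2.78083 = 1176.29 ppm.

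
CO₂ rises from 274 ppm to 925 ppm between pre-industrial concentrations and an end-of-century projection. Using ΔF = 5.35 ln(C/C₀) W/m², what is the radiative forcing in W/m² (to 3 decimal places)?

ΔF = 6.509 W/m²

CO₂: 5.35 × ln(925/274) = 5.35 × ln(3.37591) = 5.35 × 1.21666 = 6.5091 W/m².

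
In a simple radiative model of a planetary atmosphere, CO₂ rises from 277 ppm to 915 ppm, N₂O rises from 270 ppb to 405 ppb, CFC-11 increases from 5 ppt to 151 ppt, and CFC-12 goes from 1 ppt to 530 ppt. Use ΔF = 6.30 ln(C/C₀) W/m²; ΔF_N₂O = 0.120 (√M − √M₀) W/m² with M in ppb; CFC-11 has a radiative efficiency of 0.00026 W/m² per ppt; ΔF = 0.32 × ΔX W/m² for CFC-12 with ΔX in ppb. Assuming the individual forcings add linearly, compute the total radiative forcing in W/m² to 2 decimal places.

CO₂: 6.30 × ln(915/277) = 6.30 × ln(3.30325) = 6.30 × 1.19491 = 7.5279 W/m².
N₂O: 0.120 × (√405 − √270) = 0.120 × (20.1246 − 16.4317) = 0.120 × 3.6929 = 0.4431 W/m².
CFC-11: ΔF = 0.00026 × (151 − 5) = 0.00026 × 146 = 0.0380 W/m².
CFC-12: Δ = 530 − 1 = 529 ppt = 0.529 ppb; ΔF = 0.32 × 0.529 = 0.1693 W/m².
Total ΔF = 7.5279 + 0.4431 + 0.0380 + 0.1693 = 8.1783 W/m².

ΔF = 8.18 W/m²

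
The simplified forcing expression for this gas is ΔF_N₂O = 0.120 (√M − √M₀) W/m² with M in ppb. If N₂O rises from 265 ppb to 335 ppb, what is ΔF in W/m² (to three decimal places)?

N₂O: 0.120 × (√335 − √265) = 0.120 × (18.3030 − 16.2788) = 0.120 × 2.0242 = 0.2429 W/m².

ΔF = 0.243 W/m²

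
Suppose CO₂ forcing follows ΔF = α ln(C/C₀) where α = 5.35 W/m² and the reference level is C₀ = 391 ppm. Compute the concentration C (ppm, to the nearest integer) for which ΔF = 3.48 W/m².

Set 5.35 ln(C/391) = 3.48, so ln(C/391) = 3.48/5.35 = 0.65047.
Then C/391 = e^0.65047 = 1.91644, giving C = 391 × 1.91644 = 749.33 ppm.

C ≈ 749 ppm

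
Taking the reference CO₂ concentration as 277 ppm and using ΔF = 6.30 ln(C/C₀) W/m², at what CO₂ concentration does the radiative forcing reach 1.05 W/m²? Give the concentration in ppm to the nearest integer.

C ≈ 327 ppm

Set 6.30 ln(C/277) = 1.05, so ln(C/277) = 1.05/6.30 = 0.16667.
Then C/277 = e^0.16667 = 1.18136, giving C = 277 × 1.18136 = 327.24 ppm.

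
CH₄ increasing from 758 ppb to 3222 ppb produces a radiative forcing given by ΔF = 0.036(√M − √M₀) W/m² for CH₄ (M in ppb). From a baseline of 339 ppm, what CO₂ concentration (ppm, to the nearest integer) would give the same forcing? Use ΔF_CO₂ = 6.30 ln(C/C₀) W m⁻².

CH₄ forcing: 0.036 × (√3222 − √758) = 0.036 × (56.7627 − 27.5318) = 0.036 × 29.2309 = 1.05231 W/m².
Set 6.30 ln(C/339) = 1.05231: ln(C/339) = 1.05231/6.30 = 0.16703, so C = 339 × e^0.16703 = 339 × 1.18179 = 400.63 ppm.

C ≈ 401 ppm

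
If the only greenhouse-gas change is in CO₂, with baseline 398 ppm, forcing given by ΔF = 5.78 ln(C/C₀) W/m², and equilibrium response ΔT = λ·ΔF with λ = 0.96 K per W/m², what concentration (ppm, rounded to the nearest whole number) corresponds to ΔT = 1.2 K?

Required forcing: ΔF = ΔT/λ = 1.2/0.96 = 1.2500 W/m².
Then ln(C/398) = ΔF/5.78 = 1.2500/5.78 = 0.21626.
So C = 398 × e^0.21626 = 398 × 1.24143 = 494.09 ppm.

C ≈ 494 ppm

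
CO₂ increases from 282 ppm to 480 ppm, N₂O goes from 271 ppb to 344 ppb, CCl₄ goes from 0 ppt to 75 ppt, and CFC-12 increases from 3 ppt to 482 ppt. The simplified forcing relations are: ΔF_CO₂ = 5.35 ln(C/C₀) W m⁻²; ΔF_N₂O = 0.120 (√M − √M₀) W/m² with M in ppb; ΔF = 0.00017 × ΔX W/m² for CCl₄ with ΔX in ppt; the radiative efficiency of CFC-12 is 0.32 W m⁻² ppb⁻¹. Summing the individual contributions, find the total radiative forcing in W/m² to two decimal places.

ΔF = 3.26 W/m²

CO₂: 5.35 × ln(480/282) = 5.35 × ln(1.70213) = 5.35 × 0.53188 = 2.8456 W/m².
N₂O: 0.120 × (√344 − √271) = 0.120 × (18.5472 − 16.4621) = 0.120 × 2.0851 = 0.2502 W/m².
CCl₄: ΔF = 0.00017 × (75 − 0) = 0.00017 × 75 = 0.0128 W/m².
CFC-12: Δ = 482 − 3 = 479 ppt = 0.479 ppb; ΔF = 0.32 × 0.479 = 0.1533 W/m².
Total ΔF = 2.8456 + 0.2502 + 0.0128 + 0.1533 = 3.2619 W/m².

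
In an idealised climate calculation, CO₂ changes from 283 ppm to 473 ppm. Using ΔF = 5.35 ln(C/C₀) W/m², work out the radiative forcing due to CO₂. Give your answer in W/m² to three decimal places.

ΔF = 2.748 W/m²

CO₂ absorption bands are partially saturated, so forcing scales with the logarithm of the concentration ratio.
CO₂: 5.35 × ln(473/283) = 5.35 × ln(1.67138) = 5.35 × 0.51365 = 2.7480 W/m².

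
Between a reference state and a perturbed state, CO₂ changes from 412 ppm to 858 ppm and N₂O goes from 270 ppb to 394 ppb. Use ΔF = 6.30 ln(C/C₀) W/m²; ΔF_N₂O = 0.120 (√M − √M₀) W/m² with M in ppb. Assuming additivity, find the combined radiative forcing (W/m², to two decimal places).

CO₂: 6.30 × ln(858/412) = 6.30 × ln(2.08252) = 6.30 × 0.73358 = 4.6216 W/m².
N₂O: 0.120 × (√394 − √270) = 0.120 × (19.8494 − 16.4317) = 0.120 × 3.4177 = 0.4101 W/m².
Total ΔF = 4.6216 + 0.4101 = 5.0317 W/m².

ΔF = 5.03 W/m²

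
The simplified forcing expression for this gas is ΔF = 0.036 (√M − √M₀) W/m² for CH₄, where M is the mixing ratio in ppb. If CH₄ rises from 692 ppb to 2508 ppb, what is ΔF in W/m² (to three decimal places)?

CH₄: 0.036 × (√2508 − √692) = 0.036 × (50.0799 − 26.3059) = 0.036 × 23.7740 = 0.8559 W/m².

ΔF = 0.856 W/m²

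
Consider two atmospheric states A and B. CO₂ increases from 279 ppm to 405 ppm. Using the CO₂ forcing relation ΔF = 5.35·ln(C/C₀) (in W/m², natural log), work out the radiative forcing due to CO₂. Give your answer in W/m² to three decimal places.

ΔF = 1.994 W/m²

CO₂ absorption bands are partially saturated, so forcing scales with the logarithm of the concentration ratio.
CO₂: 5.35 × ln(405/279) = 5.35 × ln(1.45161) = 5.35 × 0.37267 = 1.9938 W/m².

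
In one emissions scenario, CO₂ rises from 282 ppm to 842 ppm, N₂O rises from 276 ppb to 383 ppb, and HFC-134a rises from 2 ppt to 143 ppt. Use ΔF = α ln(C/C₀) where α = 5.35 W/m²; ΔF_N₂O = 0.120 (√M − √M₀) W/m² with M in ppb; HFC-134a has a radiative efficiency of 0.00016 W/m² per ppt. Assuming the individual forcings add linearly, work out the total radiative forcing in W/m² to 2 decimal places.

ΔF = 6.23 W/m²

CO₂: 5.35 × ln(842/282) = 5.35 × ln(2.98582) = 5.35 × 1.09387 = 5.8522 W/m².
N₂O: 0.120 × (√383 − √276) = 0.120 × (19.5704 − 16.6132) = 0.120 × 2.9572 = 0.3549 W/m².
HFC-134a: ΔF = 0.00016 × (143 − 2) = 0.00016 × 141 = 0.0226 W/m².
Total ΔF = 5.8522 + 0.3549 + 0.0226 = 6.2297 W/m².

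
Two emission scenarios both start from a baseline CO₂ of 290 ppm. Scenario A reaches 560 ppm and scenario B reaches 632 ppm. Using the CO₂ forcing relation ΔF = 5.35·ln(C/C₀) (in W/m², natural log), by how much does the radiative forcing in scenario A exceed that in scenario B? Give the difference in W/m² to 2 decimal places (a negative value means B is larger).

ΔF_A − ΔF_B = -0.65 W/m²

ΔF_A = 5.35 ln(560/290) = 5.35 × 0.65806 = 3.5206 W/m².
ΔF_B = 5.35 ln(632/290) = 5.35 × 0.77901 = 4.1677 W/m².
Difference: 3.5206 − 4.1677 = -0.6471 W/m².
(Equivalently, ΔF_A − ΔF_B = 5.35 ln(560/632) = 5.35 × -0.12095 = -0.6471 W/m².)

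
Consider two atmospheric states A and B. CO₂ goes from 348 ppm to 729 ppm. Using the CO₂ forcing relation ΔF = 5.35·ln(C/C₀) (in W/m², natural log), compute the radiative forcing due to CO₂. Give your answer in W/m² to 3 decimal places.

ΔF = 3.956 W/m²

CO₂: 5.35 × ln(729/348) = 5.35 × ln(2.09483) = 5.35 × 0.73947 = 3.9562 W/m².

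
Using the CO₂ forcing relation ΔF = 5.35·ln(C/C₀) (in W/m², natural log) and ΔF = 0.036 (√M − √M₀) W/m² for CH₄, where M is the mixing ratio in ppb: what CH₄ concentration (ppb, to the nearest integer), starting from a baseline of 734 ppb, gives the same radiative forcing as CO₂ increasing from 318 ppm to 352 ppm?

M ≈ 1780 ppb

CO₂ forcing: 5.35 × ln(352/318) = 5.35 × 0.101580 = 0.54345 W/m².
Set 0.036(√M − √734) = 0.54345: √M = 0.54345/0.036 + √734 = 15.0958 + 27.0924 = 42.1882.
M = (42.1882)² = 1779.84 ppb.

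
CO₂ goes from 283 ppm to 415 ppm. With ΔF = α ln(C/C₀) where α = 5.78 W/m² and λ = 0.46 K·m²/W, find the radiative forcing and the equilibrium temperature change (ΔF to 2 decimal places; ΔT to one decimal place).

CO₂: 5.78 × ln(415/283) = 5.78 × ln(1.46643) = 5.78 × 0.38283 = 2.2128 W/m².
ΔT = λ ΔF = 0.46 × 2.21 = 1.0166 K.

ΔF = 2.21 W/m²; ΔT = 1.0 K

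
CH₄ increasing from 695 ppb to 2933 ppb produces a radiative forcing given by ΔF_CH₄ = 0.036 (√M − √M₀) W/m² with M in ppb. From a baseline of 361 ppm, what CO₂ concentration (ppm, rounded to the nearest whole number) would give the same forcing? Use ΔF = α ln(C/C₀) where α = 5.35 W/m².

CH₄ forcing: 0.036 × (√2933 − √695) = 0.036 × (54.1572 − 26.3629) = 0.036 × 27.7943 = 1.00059 W/m².
Set 5.35 ln(C/361) = 1.00059: ln(C/361) = 1.00059/5.35 = 0.18703, so C = 361 × e^0.18703 = 361 × 1.20566 = 435.24 ppm.

C ≈ 435 ppm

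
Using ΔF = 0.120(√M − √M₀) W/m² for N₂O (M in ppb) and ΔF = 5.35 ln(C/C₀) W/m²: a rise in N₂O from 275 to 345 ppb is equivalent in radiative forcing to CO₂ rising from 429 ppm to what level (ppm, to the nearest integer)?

N₂O forcing: 0.120 × (√345 − √275) = 0.120 × (18.5742 − 16.5831) = 0.120 × 1.9911 = 0.23893 W/m².
Set 5.35 ln(C/429) = 0.23893: ln(C/429) = 0.23893/5.35 = 0.04466, so C = 429 × e^0.04466 = 429 × 1.04567 = 448.59 ppm.

C ≈ 449 ppm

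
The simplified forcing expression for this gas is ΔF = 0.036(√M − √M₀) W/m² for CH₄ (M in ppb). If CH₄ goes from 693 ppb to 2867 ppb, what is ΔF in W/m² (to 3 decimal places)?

ΔF = 0.980 W/m²

CH₄: 0.036 × (√2867 − √693) = 0.036 × (53.5444 − 26.3249) = 0.036 × 27.2195 = 0.9799 W/m².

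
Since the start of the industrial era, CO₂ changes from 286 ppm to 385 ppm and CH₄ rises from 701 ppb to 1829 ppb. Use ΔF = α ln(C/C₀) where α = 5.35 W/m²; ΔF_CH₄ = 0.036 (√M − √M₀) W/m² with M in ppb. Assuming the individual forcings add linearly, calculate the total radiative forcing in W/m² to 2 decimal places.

CO₂: 5.35 × ln(385/286) = 5.35 × ln(1.34615) = 5.35 × 0.29725 = 1.5903 W/m².
CH₄: 0.036 × (√1829 − √701) = 0.036 × (42.7668 − 26.4764) = 0.036 × 16.2904 = 0.5865 W/m².
Total ΔF = 1.5903 + 0.5865 = 2.1768 W/m².

ΔF = 2.18 W/m²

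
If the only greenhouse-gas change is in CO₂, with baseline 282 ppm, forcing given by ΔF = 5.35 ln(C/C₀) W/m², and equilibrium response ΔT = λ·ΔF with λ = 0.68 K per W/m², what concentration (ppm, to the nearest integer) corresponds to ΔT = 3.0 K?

C ≈ 643 ppm

Required forcing: ΔF = ΔT/λ = 3.0/0.68 = 4.4118 W/m².
Then ln(C/282) = ΔF/5.35 = 4.4118/5.35 = 0.82464.
So C = 282 × e^0.82464 = 282 × 2.28106 = 643.26 ppm.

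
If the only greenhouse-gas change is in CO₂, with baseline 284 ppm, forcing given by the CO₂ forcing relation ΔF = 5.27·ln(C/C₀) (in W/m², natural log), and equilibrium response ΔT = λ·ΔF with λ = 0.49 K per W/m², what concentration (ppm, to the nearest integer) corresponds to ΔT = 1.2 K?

C ≈ 452 ppm

Required forcing: ΔF = ΔT/λ = 1.2/0.49 = 2.4490 W/m².
Then ln(C/284) = ΔF/5.27 = 2.4490/5.27 = 0.46471.
So C = 284 × e^0.46471 = 284 × 1.59155 = 452.00 ppm.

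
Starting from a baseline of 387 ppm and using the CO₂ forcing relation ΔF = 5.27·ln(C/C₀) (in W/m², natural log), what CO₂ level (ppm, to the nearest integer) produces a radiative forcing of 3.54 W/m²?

Set 5.27 ln(C/387) = 3.54, so ln(C/387) = 3.54/5.27 = 0.67173.
Then C/387 = e^0.67173 = 1.95762, giving C = 387 × 1.95762 = 757.60 ppm.

C ≈ 758 ppm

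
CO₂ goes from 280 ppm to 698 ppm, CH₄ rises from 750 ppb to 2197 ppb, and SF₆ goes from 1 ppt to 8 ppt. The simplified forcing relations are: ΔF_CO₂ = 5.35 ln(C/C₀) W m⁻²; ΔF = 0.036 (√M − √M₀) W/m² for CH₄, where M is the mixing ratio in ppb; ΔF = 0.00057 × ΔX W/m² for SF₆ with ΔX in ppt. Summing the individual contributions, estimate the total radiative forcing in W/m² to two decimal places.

CO₂: 5.35 × ln(698/280) = 5.35 × ln(2.49286) = 5.35 × 0.91343 = 4.8869 W/m².
CH₄: 0.036 × (√2197 − √750) = 0.036 × (46.8722 − 27.3861) = 0.036 × 19.4861 = 0.7015 W/m².
SF₆: ΔF = 0.00057 × (8 − 1) = 0.00057 × 7 = 0.0040 W/m².
Total ΔF = 4.8869 + 0.7015 + 0.0040 = 5.5924 W/m².

ΔF = 5.59 W/m²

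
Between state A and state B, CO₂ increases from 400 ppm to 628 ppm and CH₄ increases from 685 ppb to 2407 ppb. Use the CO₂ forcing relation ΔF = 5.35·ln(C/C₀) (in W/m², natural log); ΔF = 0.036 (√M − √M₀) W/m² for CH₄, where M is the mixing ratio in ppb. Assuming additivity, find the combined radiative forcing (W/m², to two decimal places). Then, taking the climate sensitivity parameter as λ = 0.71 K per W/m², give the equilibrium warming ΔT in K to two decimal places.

ΔF = 3.24 W/m²; ΔT = 2.30 K

CO₂: 5.35 × ln(628/400) = 5.35 × ln(1.57000) = 5.35 × 0.45108 = 2.4133 W/m².
CH₄: 0.036 × (√2407 − √685) = 0.036 × (49.0612 − 26.1725) = 0.036 × 22.8887 = 0.8240 W/m².
Total ΔF = 2.4133 + 0.8240 = 3.2373 W/m².
ΔT = λ ΔF = 0.71 × 3.24 = 2.3004 K.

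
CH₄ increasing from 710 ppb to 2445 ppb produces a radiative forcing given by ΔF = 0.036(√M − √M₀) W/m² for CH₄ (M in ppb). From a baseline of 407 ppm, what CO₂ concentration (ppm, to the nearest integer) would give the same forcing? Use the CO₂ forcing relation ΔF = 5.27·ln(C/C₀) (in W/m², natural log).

CH₄ forcing: 0.036 × (√2445 − √710) = 0.036 × (49.4469 − 26.6458) = 0.036 × 22.8011 = 0.82084 W/m².
Set 5.27 ln(C/407) = 0.82084: ln(C/407) = 0.82084/5.27 = 0.15576, so C = 407 × e^0.15576 = 407 × 1.16855 = 475.60 ppm.

C ≈ 476 ppm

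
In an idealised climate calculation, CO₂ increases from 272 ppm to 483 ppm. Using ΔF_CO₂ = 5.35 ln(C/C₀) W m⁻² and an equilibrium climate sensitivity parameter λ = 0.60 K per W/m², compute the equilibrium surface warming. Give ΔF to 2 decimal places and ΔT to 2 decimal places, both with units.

ΔF = 3.07 W/m²; ΔT = 1.84 K

CO₂: 5.35 × ln(483/272) = 5.35 × ln(1.77574) = 5.35 × 0.57422 = 3.0721 W/m².
ΔT = λ ΔF = 0.60 × 3.07 = 1.8420 K.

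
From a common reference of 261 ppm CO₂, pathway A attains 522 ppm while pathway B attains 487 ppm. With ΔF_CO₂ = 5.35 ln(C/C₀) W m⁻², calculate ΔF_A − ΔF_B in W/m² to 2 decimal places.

ΔF_A = 5.35 ln(522/261) = 5.35 × 0.69315 = 3.7084 W/m².
ΔF_B = 5.35 ln(487/261) = 5.35 × 0.62374 = 3.3370 W/m².
Difference: 3.7084 − 3.3370 = 0.3714 W/m².

ΔF_A − ΔF_B = 0.37 W/m²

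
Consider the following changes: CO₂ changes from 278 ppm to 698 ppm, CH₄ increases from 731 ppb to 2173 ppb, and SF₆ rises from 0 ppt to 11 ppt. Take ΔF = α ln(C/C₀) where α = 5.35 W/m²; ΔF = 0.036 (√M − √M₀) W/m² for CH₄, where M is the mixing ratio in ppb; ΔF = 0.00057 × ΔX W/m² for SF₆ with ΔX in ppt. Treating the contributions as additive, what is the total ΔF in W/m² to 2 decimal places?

ΔF = 5.64 W/m²

CO₂: 5.35 × ln(698/278) = 5.35 × ln(2.51079) = 5.35 × 0.92060 = 4.9252 W/m².
CH₄: 0.036 × (√2173 − √731) = 0.036 × (46.6154 − 27.0370) = 0.036 × 19.5784 = 0.7048 W/m².
SF₆: ΔF = 0.00057 × (11 − 0) = 0.00057 × 11 = 0.0063 W/m².
Total ΔF = 4.9252 + 0.7048 + 0.0063 = 5.6363 W/m².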